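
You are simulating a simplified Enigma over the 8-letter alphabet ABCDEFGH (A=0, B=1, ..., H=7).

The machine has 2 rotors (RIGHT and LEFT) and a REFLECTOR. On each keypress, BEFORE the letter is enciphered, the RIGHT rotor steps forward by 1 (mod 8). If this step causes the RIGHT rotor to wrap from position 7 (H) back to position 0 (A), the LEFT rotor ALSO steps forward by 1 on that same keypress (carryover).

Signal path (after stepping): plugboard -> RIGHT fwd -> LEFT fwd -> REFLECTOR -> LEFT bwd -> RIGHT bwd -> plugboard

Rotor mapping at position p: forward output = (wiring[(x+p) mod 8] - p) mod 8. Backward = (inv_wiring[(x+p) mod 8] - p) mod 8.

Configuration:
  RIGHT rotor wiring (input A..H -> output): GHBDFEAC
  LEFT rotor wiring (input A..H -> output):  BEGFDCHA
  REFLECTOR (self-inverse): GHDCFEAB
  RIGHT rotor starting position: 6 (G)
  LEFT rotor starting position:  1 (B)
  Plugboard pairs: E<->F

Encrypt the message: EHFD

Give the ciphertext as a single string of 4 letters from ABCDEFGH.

Char 1 ('E'): step: R->7, L=1; E->plug->F->R->G->L->H->refl->B->L'->E->R'->E->plug->F
Char 2 ('H'): step: R->0, L->2 (L advanced); H->plug->H->R->C->L->B->refl->H->L'->G->R'->A->plug->A
Char 3 ('F'): step: R->1, L=2; F->plug->E->R->D->L->A->refl->G->L'->F->R'->H->plug->H
Char 4 ('D'): step: R->2, L=2; D->plug->D->R->C->L->B->refl->H->L'->G->R'->E->plug->F

Answer: FAHF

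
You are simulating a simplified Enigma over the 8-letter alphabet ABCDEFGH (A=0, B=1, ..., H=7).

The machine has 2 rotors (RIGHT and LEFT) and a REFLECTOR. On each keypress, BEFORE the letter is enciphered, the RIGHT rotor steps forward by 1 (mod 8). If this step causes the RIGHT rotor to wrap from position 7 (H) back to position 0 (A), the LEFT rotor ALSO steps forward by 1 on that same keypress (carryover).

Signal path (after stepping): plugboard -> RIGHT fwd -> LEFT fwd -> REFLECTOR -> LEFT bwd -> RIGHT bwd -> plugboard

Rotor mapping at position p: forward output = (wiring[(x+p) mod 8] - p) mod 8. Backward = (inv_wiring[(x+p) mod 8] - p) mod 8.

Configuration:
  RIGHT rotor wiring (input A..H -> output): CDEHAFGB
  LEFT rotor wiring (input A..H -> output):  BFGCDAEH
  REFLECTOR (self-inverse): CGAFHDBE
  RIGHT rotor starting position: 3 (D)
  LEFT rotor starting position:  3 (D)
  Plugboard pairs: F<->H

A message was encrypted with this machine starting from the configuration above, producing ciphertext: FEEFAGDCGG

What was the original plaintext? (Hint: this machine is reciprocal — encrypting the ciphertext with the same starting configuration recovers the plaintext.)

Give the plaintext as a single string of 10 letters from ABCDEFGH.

Answer: DBHAGFEEBE

Derivation:
Char 1 ('F'): step: R->4, L=3; F->plug->H->R->D->L->B->refl->G->L'->F->R'->D->plug->D
Char 2 ('E'): step: R->5, L=3; E->plug->E->R->G->L->C->refl->A->L'->B->R'->B->plug->B
Char 3 ('E'): step: R->6, L=3; E->plug->E->R->G->L->C->refl->A->L'->B->R'->F->plug->H
Char 4 ('F'): step: R->7, L=3; F->plug->H->R->H->L->D->refl->F->L'->C->R'->A->plug->A
Char 5 ('A'): step: R->0, L->4 (L advanced); A->plug->A->R->C->L->A->refl->C->L'->G->R'->G->plug->G
Char 6 ('G'): step: R->1, L=4; G->plug->G->R->A->L->H->refl->E->L'->B->R'->H->plug->F
Char 7 ('D'): step: R->2, L=4; D->plug->D->R->D->L->D->refl->F->L'->E->R'->E->plug->E
Char 8 ('C'): step: R->3, L=4; C->plug->C->R->C->L->A->refl->C->L'->G->R'->E->plug->E
Char 9 ('G'): step: R->4, L=4; G->plug->G->R->A->L->H->refl->E->L'->B->R'->B->plug->B
Char 10 ('G'): step: R->5, L=4; G->plug->G->R->C->L->A->refl->C->L'->G->R'->E->plug->E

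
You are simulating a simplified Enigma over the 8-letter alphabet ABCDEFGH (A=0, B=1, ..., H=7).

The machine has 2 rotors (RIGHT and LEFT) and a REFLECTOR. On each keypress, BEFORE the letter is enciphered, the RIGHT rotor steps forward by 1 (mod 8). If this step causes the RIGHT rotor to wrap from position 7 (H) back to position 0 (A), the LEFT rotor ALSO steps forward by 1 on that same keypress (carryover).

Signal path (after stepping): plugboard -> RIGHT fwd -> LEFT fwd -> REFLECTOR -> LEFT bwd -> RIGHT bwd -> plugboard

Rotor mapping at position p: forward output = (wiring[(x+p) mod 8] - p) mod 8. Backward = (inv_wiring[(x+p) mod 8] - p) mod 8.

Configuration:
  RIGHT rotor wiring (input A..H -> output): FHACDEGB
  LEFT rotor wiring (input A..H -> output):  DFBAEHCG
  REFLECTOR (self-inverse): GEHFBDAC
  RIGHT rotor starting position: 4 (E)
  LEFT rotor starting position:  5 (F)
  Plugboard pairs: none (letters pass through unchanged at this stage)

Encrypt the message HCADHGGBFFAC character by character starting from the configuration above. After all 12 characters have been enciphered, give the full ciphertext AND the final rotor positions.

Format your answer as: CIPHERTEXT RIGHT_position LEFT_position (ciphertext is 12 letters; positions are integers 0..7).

Char 1 ('H'): step: R->5, L=5; H->plug->H->R->G->L->D->refl->F->L'->B->R'->B->plug->B
Char 2 ('C'): step: R->6, L=5; C->plug->C->R->H->L->H->refl->C->L'->A->R'->A->plug->A
Char 3 ('A'): step: R->7, L=5; A->plug->A->R->C->L->B->refl->E->L'->F->R'->G->plug->G
Char 4 ('D'): step: R->0, L->6 (L advanced); D->plug->D->R->C->L->F->refl->D->L'->E->R'->F->plug->F
Char 5 ('H'): step: R->1, L=6; H->plug->H->R->E->L->D->refl->F->L'->C->R'->D->plug->D
Char 6 ('G'): step: R->2, L=6; G->plug->G->R->D->L->H->refl->C->L'->F->R'->H->plug->H
Char 7 ('G'): step: R->3, L=6; G->plug->G->R->E->L->D->refl->F->L'->C->R'->F->plug->F
Char 8 ('B'): step: R->4, L=6; B->plug->B->R->A->L->E->refl->B->L'->H->R'->A->plug->A
Char 9 ('F'): step: R->5, L=6; F->plug->F->R->D->L->H->refl->C->L'->F->R'->G->plug->G
Char 10 ('F'): step: R->6, L=6; F->plug->F->R->E->L->D->refl->F->L'->C->R'->E->plug->E
Char 11 ('A'): step: R->7, L=6; A->plug->A->R->C->L->F->refl->D->L'->E->R'->F->plug->F
Char 12 ('C'): step: R->0, L->7 (L advanced); C->plug->C->R->A->L->H->refl->C->L'->D->R'->E->plug->E
Final: ciphertext=BAGFDHFAGEFE, RIGHT=0, LEFT=7

Answer: BAGFDHFAGEFE 0 7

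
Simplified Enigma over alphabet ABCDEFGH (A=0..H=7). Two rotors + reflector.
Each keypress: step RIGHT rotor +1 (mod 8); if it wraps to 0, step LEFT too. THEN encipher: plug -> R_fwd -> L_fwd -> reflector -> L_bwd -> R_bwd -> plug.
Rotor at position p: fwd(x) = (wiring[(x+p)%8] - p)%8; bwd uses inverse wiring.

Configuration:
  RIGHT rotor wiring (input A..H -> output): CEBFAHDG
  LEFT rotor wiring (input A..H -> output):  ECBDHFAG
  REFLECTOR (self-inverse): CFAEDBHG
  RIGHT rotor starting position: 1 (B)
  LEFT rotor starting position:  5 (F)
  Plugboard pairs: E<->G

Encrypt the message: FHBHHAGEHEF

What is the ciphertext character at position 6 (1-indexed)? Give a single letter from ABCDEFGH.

Char 1 ('F'): step: R->2, L=5; F->plug->F->R->E->L->F->refl->B->L'->C->R'->H->plug->H
Char 2 ('H'): step: R->3, L=5; H->plug->H->R->G->L->G->refl->H->L'->D->R'->E->plug->G
Char 3 ('B'): step: R->4, L=5; B->plug->B->R->D->L->H->refl->G->L'->G->R'->E->plug->G
Char 4 ('H'): step: R->5, L=5; H->plug->H->R->D->L->H->refl->G->L'->G->R'->B->plug->B
Char 5 ('H'): step: R->6, L=5; H->plug->H->R->B->L->D->refl->E->L'->F->R'->A->plug->A
Char 6 ('A'): step: R->7, L=5; A->plug->A->R->H->L->C->refl->A->L'->A->R'->G->plug->E

E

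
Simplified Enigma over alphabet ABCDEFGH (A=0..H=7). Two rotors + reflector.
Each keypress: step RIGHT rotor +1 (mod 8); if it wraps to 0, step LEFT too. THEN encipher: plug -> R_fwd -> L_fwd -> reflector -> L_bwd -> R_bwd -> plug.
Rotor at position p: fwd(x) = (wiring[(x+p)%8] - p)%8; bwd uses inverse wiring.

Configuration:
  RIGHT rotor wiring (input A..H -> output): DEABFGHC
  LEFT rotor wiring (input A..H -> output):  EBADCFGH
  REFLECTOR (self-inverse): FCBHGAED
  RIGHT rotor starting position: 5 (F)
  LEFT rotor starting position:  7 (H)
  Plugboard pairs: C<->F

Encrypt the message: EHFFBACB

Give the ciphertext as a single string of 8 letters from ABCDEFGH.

Char 1 ('E'): step: R->6, L=7; E->plug->E->R->C->L->C->refl->B->L'->D->R'->F->plug->C
Char 2 ('H'): step: R->7, L=7; H->plug->H->R->A->L->A->refl->F->L'->B->R'->D->plug->D
Char 3 ('F'): step: R->0, L->0 (L advanced); F->plug->C->R->A->L->E->refl->G->L'->G->R'->F->plug->C
Char 4 ('F'): step: R->1, L=0; F->plug->C->R->A->L->E->refl->G->L'->G->R'->F->plug->C
Char 5 ('B'): step: R->2, L=0; B->plug->B->R->H->L->H->refl->D->L'->D->R'->C->plug->F
Char 6 ('A'): step: R->3, L=0; A->plug->A->R->G->L->G->refl->E->L'->A->R'->F->plug->C
Char 7 ('C'): step: R->4, L=0; C->plug->F->R->A->L->E->refl->G->L'->G->R'->D->plug->D
Char 8 ('B'): step: R->5, L=0; B->plug->B->R->C->L->A->refl->F->L'->F->R'->C->plug->F

Answer: CDCCFCDF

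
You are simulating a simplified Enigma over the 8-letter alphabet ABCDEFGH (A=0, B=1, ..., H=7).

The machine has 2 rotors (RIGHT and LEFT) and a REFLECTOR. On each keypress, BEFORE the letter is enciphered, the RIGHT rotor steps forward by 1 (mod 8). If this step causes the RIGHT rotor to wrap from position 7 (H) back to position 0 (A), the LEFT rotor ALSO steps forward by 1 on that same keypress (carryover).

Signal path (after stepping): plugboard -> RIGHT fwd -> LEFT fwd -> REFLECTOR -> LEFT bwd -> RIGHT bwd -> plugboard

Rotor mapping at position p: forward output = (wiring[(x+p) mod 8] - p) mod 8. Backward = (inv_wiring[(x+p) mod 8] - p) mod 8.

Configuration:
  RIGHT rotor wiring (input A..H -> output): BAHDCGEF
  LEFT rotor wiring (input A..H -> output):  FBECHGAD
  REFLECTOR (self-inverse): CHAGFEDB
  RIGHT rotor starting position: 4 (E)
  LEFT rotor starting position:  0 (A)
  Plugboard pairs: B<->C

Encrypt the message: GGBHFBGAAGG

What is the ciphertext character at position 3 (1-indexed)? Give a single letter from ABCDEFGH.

Char 1 ('G'): step: R->5, L=0; G->plug->G->R->G->L->A->refl->C->L'->D->R'->E->plug->E
Char 2 ('G'): step: R->6, L=0; G->plug->G->R->E->L->H->refl->B->L'->B->R'->E->plug->E
Char 3 ('B'): step: R->7, L=0; B->plug->C->R->B->L->B->refl->H->L'->E->R'->E->plug->E

E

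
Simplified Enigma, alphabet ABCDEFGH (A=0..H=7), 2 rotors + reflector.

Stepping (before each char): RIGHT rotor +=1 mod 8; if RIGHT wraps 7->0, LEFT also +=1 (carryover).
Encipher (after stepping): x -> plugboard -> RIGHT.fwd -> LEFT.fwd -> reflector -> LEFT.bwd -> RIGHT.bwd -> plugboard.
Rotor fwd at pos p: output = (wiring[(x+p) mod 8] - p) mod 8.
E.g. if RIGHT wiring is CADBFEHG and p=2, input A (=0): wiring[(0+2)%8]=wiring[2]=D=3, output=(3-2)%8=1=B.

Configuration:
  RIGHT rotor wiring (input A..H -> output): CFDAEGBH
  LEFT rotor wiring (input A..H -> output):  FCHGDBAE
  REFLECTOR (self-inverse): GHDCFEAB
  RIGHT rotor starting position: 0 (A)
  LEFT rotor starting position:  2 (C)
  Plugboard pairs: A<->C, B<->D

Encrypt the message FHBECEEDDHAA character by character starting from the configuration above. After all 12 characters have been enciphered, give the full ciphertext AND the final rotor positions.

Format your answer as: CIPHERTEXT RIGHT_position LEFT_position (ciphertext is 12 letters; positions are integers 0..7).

Char 1 ('F'): step: R->1, L=2; F->plug->F->R->A->L->F->refl->E->L'->B->R'->H->plug->H
Char 2 ('H'): step: R->2, L=2; H->plug->H->R->D->L->H->refl->B->L'->C->R'->C->plug->A
Char 3 ('B'): step: R->3, L=2; B->plug->D->R->G->L->D->refl->C->L'->F->R'->A->plug->C
Char 4 ('E'): step: R->4, L=2; E->plug->E->R->G->L->D->refl->C->L'->F->R'->C->plug->A
Char 5 ('C'): step: R->5, L=2; C->plug->A->R->B->L->E->refl->F->L'->A->R'->E->plug->E
Char 6 ('E'): step: R->6, L=2; E->plug->E->R->F->L->C->refl->D->L'->G->R'->G->plug->G
Char 7 ('E'): step: R->7, L=2; E->plug->E->R->B->L->E->refl->F->L'->A->R'->A->plug->C
Char 8 ('D'): step: R->0, L->3 (L advanced); D->plug->B->R->F->L->C->refl->D->L'->A->R'->D->plug->B
Char 9 ('D'): step: R->1, L=3; D->plug->B->R->C->L->G->refl->A->L'->B->R'->H->plug->H
Char 10 ('H'): step: R->2, L=3; H->plug->H->R->D->L->F->refl->E->L'->H->R'->E->plug->E
Char 11 ('A'): step: R->3, L=3; A->plug->C->R->D->L->F->refl->E->L'->H->R'->F->plug->F
Char 12 ('A'): step: R->4, L=3; A->plug->C->R->F->L->C->refl->D->L'->A->R'->A->plug->C
Final: ciphertext=HACAEGCBHEFC, RIGHT=4, LEFT=3

Answer: HACAEGCBHEFC 4 3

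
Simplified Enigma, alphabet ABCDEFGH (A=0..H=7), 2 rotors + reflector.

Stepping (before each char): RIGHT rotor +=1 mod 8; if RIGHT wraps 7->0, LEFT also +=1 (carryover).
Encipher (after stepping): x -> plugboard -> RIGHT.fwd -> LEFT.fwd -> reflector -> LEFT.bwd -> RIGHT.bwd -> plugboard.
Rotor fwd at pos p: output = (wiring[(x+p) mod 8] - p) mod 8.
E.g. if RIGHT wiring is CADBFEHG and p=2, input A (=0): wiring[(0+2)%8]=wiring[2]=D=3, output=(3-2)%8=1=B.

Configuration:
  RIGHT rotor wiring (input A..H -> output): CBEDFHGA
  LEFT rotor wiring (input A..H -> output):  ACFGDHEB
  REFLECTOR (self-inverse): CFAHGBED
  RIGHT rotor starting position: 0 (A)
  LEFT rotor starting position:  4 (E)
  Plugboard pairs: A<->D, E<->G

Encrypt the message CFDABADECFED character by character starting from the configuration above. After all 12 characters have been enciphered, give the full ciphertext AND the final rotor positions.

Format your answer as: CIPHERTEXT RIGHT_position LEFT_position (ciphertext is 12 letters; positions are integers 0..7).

Answer: ECHFHGECEGCB 4 5

Derivation:
Char 1 ('C'): step: R->1, L=4; C->plug->C->R->C->L->A->refl->C->L'->H->R'->G->plug->E
Char 2 ('F'): step: R->2, L=4; F->plug->F->R->G->L->B->refl->F->L'->D->R'->C->plug->C
Char 3 ('D'): step: R->3, L=4; D->plug->A->R->A->L->H->refl->D->L'->B->R'->H->plug->H
Char 4 ('A'): step: R->4, L=4; A->plug->D->R->E->L->E->refl->G->L'->F->R'->F->plug->F
Char 5 ('B'): step: R->5, L=4; B->plug->B->R->B->L->D->refl->H->L'->A->R'->H->plug->H
Char 6 ('A'): step: R->6, L=4; A->plug->D->R->D->L->F->refl->B->L'->G->R'->E->plug->G
Char 7 ('D'): step: R->7, L=4; D->plug->A->R->B->L->D->refl->H->L'->A->R'->G->plug->E
Char 8 ('E'): step: R->0, L->5 (L advanced); E->plug->G->R->G->L->B->refl->F->L'->E->R'->C->plug->C
Char 9 ('C'): step: R->1, L=5; C->plug->C->R->C->L->E->refl->G->L'->H->R'->G->plug->E
Char 10 ('F'): step: R->2, L=5; F->plug->F->R->G->L->B->refl->F->L'->E->R'->E->plug->G
Char 11 ('E'): step: R->3, L=5; E->plug->G->R->G->L->B->refl->F->L'->E->R'->C->plug->C
Char 12 ('D'): step: R->4, L=5; D->plug->A->R->B->L->H->refl->D->L'->D->R'->B->plug->B
Final: ciphertext=ECHFHGECEGCB, RIGHT=4, LEFT=5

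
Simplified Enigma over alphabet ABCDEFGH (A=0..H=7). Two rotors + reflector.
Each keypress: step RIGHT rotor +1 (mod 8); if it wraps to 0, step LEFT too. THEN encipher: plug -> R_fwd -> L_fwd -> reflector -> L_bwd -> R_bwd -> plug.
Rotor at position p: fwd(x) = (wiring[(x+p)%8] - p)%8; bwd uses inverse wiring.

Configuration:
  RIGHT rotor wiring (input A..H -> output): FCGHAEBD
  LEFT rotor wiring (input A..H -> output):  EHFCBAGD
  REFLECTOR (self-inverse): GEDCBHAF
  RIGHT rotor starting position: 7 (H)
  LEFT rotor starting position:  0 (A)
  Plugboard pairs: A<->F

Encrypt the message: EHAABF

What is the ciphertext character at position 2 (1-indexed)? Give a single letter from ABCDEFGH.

Char 1 ('E'): step: R->0, L->1 (L advanced); E->plug->E->R->A->L->G->refl->A->L'->D->R'->H->plug->H
Char 2 ('H'): step: R->1, L=1; H->plug->H->R->E->L->H->refl->F->L'->F->R'->B->plug->B

B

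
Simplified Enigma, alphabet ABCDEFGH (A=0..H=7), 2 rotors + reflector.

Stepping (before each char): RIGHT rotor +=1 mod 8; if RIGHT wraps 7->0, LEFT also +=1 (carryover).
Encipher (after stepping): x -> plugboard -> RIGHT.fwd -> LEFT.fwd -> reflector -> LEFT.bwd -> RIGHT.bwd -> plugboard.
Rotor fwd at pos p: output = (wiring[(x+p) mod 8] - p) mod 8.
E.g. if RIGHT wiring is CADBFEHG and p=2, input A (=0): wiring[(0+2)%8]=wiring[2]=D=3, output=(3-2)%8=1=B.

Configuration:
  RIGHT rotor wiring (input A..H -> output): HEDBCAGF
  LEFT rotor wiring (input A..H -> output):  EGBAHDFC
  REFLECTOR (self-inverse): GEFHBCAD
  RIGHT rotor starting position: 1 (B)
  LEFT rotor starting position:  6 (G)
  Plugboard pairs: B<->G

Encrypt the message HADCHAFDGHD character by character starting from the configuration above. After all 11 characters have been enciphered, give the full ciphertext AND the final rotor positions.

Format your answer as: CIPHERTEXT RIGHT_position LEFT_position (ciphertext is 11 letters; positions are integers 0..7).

Answer: FBABFBEABEE 4 7

Derivation:
Char 1 ('H'): step: R->2, L=6; H->plug->H->R->C->L->G->refl->A->L'->D->R'->F->plug->F
Char 2 ('A'): step: R->3, L=6; A->plug->A->R->G->L->B->refl->E->L'->B->R'->G->plug->B
Char 3 ('D'): step: R->4, L=6; D->plug->D->R->B->L->E->refl->B->L'->G->R'->A->plug->A
Char 4 ('C'): step: R->5, L=6; C->plug->C->R->A->L->H->refl->D->L'->E->R'->G->plug->B
Char 5 ('H'): step: R->6, L=6; H->plug->H->R->C->L->G->refl->A->L'->D->R'->F->plug->F
Char 6 ('A'): step: R->7, L=6; A->plug->A->R->G->L->B->refl->E->L'->B->R'->G->plug->B
Char 7 ('F'): step: R->0, L->7 (L advanced); F->plug->F->R->A->L->D->refl->H->L'->C->R'->E->plug->E
Char 8 ('D'): step: R->1, L=7; D->plug->D->R->B->L->F->refl->C->L'->D->R'->A->plug->A
Char 9 ('G'): step: R->2, L=7; G->plug->B->R->H->L->G->refl->A->L'->F->R'->G->plug->B
Char 10 ('H'): step: R->3, L=7; H->plug->H->R->A->L->D->refl->H->L'->C->R'->E->plug->E
Char 11 ('D'): step: R->4, L=7; D->plug->D->R->B->L->F->refl->C->L'->D->R'->E->plug->E
Final: ciphertext=FBABFBEABEE, RIGHT=4, LEFT=7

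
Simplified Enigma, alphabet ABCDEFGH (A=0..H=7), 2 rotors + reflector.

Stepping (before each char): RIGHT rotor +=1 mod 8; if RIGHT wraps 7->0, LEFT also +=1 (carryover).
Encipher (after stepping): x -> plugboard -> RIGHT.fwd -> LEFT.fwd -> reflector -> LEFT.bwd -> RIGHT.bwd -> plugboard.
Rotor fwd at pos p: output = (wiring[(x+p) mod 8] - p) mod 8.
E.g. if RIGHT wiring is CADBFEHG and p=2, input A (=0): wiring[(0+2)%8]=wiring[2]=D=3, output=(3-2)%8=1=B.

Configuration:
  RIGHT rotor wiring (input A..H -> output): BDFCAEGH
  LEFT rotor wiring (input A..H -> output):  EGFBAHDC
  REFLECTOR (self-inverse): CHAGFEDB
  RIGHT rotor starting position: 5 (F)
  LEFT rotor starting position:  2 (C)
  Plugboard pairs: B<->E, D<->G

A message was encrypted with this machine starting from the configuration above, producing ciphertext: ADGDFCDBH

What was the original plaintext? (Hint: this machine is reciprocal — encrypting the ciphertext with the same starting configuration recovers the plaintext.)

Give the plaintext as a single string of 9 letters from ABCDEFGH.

Char 1 ('A'): step: R->6, L=2; A->plug->A->R->A->L->D->refl->G->L'->C->R'->G->plug->D
Char 2 ('D'): step: R->7, L=2; D->plug->G->R->F->L->A->refl->C->L'->G->R'->D->plug->G
Char 3 ('G'): step: R->0, L->3 (L advanced); G->plug->D->R->C->L->E->refl->F->L'->B->R'->A->plug->A
Char 4 ('D'): step: R->1, L=3; D->plug->G->R->G->L->D->refl->G->L'->A->R'->H->plug->H
Char 5 ('F'): step: R->2, L=3; F->plug->F->R->F->L->B->refl->H->L'->E->R'->E->plug->B
Char 6 ('C'): step: R->3, L=3; C->plug->C->R->B->L->F->refl->E->L'->C->R'->H->plug->H
Char 7 ('D'): step: R->4, L=3; D->plug->G->R->B->L->F->refl->E->L'->C->R'->C->plug->C
Char 8 ('B'): step: R->5, L=3; B->plug->E->R->G->L->D->refl->G->L'->A->R'->F->plug->F
Char 9 ('H'): step: R->6, L=3; H->plug->H->R->G->L->D->refl->G->L'->A->R'->A->plug->A

Answer: DGAHBHCFA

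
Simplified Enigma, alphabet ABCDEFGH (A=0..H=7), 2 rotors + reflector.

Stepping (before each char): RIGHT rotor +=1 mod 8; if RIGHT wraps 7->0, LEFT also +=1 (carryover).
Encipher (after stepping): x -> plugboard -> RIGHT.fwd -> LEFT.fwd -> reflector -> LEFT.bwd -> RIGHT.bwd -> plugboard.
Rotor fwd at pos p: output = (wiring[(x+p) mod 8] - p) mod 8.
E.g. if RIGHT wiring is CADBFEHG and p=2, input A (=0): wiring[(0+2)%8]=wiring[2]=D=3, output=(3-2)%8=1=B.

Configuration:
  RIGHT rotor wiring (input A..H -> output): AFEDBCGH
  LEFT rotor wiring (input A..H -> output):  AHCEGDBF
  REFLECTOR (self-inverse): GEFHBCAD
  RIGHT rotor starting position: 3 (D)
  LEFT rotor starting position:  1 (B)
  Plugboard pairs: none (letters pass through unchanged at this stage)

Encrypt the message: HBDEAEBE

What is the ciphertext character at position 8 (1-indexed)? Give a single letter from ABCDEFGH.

Char 1 ('H'): step: R->4, L=1; H->plug->H->R->H->L->H->refl->D->L'->C->R'->C->plug->C
Char 2 ('B'): step: R->5, L=1; B->plug->B->R->B->L->B->refl->E->L'->G->R'->G->plug->G
Char 3 ('D'): step: R->6, L=1; D->plug->D->R->H->L->H->refl->D->L'->C->R'->C->plug->C
Char 4 ('E'): step: R->7, L=1; E->plug->E->R->E->L->C->refl->F->L'->D->R'->G->plug->G
Char 5 ('A'): step: R->0, L->2 (L advanced); A->plug->A->R->A->L->A->refl->G->L'->G->R'->G->plug->G
Char 6 ('E'): step: R->1, L=2; E->plug->E->R->B->L->C->refl->F->L'->H->R'->H->plug->H
Char 7 ('B'): step: R->2, L=2; B->plug->B->R->B->L->C->refl->F->L'->H->R'->C->plug->C
Char 8 ('E'): step: R->3, L=2; E->plug->E->R->E->L->H->refl->D->L'->F->R'->F->plug->F

F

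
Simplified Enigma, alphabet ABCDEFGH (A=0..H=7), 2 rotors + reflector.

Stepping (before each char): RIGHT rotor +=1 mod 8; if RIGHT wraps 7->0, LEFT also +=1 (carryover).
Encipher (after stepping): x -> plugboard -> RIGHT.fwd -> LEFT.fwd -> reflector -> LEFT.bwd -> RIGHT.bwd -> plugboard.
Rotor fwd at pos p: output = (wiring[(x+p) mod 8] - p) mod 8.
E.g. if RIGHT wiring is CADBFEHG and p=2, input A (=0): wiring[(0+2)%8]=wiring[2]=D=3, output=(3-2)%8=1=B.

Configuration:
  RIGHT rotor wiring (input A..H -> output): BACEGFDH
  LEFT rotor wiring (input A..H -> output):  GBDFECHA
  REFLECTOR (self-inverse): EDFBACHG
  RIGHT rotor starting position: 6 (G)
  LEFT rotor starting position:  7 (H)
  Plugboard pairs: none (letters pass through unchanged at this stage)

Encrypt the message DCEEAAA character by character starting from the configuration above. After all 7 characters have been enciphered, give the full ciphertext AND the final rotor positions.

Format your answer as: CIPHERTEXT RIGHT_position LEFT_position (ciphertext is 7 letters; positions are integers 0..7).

Answer: FAABCBB 5 0

Derivation:
Char 1 ('D'): step: R->7, L=7; D->plug->D->R->D->L->E->refl->A->L'->H->R'->F->plug->F
Char 2 ('C'): step: R->0, L->0 (L advanced); C->plug->C->R->C->L->D->refl->B->L'->B->R'->A->plug->A
Char 3 ('E'): step: R->1, L=0; E->plug->E->R->E->L->E->refl->A->L'->H->R'->A->plug->A
Char 4 ('E'): step: R->2, L=0; E->plug->E->R->B->L->B->refl->D->L'->C->R'->B->plug->B
Char 5 ('A'): step: R->3, L=0; A->plug->A->R->B->L->B->refl->D->L'->C->R'->C->plug->C
Char 6 ('A'): step: R->4, L=0; A->plug->A->R->C->L->D->refl->B->L'->B->R'->B->plug->B
Char 7 ('A'): step: R->5, L=0; A->plug->A->R->A->L->G->refl->H->L'->G->R'->B->plug->B
Final: ciphertext=FAABCBB, RIGHT=5, LEFT=0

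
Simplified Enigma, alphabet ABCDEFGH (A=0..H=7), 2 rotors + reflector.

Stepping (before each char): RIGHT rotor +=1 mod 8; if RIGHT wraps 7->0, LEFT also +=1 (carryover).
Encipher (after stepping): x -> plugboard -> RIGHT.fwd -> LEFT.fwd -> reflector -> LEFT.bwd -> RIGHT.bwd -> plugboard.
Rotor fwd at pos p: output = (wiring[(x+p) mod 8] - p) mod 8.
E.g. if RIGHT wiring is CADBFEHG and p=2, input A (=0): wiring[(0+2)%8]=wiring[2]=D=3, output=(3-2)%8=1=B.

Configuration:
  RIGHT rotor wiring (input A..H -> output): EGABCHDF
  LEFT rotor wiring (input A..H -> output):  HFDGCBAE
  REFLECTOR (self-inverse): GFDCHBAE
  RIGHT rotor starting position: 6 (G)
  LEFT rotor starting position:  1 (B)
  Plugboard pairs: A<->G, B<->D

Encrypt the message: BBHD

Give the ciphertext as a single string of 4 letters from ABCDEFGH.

Answer: GABB

Derivation:
Char 1 ('B'): step: R->7, L=1; B->plug->D->R->B->L->C->refl->D->L'->G->R'->A->plug->G
Char 2 ('B'): step: R->0, L->2 (L advanced); B->plug->D->R->B->L->E->refl->H->L'->D->R'->G->plug->A
Char 3 ('H'): step: R->1, L=2; H->plug->H->R->D->L->H->refl->E->L'->B->R'->D->plug->B
Char 4 ('D'): step: R->2, L=2; D->plug->B->R->H->L->D->refl->C->L'->F->R'->D->plug->B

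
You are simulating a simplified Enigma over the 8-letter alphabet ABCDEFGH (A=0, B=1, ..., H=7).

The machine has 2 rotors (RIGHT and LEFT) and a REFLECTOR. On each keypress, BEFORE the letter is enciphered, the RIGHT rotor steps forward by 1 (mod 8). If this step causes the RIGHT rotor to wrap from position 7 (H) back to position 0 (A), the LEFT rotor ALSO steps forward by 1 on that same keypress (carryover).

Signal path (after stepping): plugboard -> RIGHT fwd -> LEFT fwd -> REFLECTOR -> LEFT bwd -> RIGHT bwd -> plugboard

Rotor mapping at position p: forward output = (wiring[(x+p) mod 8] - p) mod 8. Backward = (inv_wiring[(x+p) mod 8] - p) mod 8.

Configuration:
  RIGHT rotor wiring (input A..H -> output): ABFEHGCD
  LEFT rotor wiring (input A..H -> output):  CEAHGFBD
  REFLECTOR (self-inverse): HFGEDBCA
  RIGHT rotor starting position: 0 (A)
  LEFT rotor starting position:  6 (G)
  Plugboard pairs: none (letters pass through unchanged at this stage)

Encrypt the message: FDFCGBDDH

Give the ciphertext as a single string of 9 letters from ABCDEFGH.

Char 1 ('F'): step: R->1, L=6; F->plug->F->R->B->L->F->refl->B->L'->F->R'->E->plug->E
Char 2 ('D'): step: R->2, L=6; D->plug->D->R->E->L->C->refl->G->L'->D->R'->A->plug->A
Char 3 ('F'): step: R->3, L=6; F->plug->F->R->F->L->B->refl->F->L'->B->R'->A->plug->A
Char 4 ('C'): step: R->4, L=6; C->plug->C->R->G->L->A->refl->H->L'->H->R'->D->plug->D
Char 5 ('G'): step: R->5, L=6; G->plug->G->R->H->L->H->refl->A->L'->G->R'->C->plug->C
Char 6 ('B'): step: R->6, L=6; B->plug->B->R->F->L->B->refl->F->L'->B->R'->G->plug->G
Char 7 ('D'): step: R->7, L=6; D->plug->D->R->G->L->A->refl->H->L'->H->R'->G->plug->G
Char 8 ('D'): step: R->0, L->7 (L advanced); D->plug->D->R->E->L->A->refl->H->L'->F->R'->C->plug->C
Char 9 ('H'): step: R->1, L=7; H->plug->H->R->H->L->C->refl->G->L'->G->R'->D->plug->D

Answer: EAADCGGCD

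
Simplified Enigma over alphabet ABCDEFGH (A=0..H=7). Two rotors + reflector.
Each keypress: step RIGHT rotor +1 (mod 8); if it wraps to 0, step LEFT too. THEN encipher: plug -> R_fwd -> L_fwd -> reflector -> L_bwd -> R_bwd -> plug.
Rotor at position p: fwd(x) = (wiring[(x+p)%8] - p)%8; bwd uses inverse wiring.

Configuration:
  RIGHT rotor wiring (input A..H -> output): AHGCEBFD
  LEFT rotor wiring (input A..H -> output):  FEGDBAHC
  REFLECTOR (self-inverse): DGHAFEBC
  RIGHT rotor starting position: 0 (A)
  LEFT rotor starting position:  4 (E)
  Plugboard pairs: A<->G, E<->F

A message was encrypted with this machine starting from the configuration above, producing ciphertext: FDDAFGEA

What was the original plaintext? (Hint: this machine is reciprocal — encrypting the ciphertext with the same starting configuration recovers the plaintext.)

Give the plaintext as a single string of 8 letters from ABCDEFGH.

Answer: CAEBAAAC

Derivation:
Char 1 ('F'): step: R->1, L=4; F->plug->E->R->A->L->F->refl->E->L'->B->R'->C->plug->C
Char 2 ('D'): step: R->2, L=4; D->plug->D->R->H->L->H->refl->C->L'->G->R'->G->plug->A
Char 3 ('D'): step: R->3, L=4; D->plug->D->R->C->L->D->refl->A->L'->F->R'->F->plug->E
Char 4 ('A'): step: R->4, L=4; A->plug->G->R->C->L->D->refl->A->L'->F->R'->B->plug->B
Char 5 ('F'): step: R->5, L=4; F->plug->E->R->C->L->D->refl->A->L'->F->R'->G->plug->A
Char 6 ('G'): step: R->6, L=4; G->plug->A->R->H->L->H->refl->C->L'->G->R'->G->plug->A
Char 7 ('E'): step: R->7, L=4; E->plug->F->R->F->L->A->refl->D->L'->C->R'->G->plug->A
Char 8 ('A'): step: R->0, L->5 (L advanced); A->plug->G->R->F->L->B->refl->G->L'->G->R'->C->plug->C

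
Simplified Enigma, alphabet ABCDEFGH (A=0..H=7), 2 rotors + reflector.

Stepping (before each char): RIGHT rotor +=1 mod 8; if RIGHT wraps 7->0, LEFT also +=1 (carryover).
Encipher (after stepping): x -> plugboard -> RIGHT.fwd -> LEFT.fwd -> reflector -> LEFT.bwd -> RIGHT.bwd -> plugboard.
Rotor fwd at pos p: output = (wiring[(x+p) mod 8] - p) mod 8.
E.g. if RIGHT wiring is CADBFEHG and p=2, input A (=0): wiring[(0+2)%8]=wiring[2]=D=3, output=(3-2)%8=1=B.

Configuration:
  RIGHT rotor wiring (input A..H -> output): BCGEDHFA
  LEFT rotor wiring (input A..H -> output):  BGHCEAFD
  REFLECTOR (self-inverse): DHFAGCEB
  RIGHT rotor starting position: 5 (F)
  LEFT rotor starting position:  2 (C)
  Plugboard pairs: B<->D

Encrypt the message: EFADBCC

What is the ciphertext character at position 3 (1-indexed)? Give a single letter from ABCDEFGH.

Char 1 ('E'): step: R->6, L=2; E->plug->E->R->A->L->F->refl->C->L'->C->R'->B->plug->D
Char 2 ('F'): step: R->7, L=2; F->plug->F->R->E->L->D->refl->A->L'->B->R'->A->plug->A
Char 3 ('A'): step: R->0, L->3 (L advanced); A->plug->A->R->B->L->B->refl->H->L'->A->R'->H->plug->H

H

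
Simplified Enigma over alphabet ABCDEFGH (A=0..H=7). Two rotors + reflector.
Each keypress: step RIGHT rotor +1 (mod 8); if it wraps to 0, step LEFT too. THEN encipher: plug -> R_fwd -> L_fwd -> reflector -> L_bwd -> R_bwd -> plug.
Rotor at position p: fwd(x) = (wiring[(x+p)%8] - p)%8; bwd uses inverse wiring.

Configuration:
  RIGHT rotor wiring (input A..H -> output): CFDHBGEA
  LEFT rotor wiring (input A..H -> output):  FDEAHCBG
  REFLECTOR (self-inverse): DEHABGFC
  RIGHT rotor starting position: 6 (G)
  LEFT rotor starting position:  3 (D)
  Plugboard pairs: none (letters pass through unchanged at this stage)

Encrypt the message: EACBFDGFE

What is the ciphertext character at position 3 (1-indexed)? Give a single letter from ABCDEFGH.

Char 1 ('E'): step: R->7, L=3; E->plug->E->R->A->L->F->refl->G->L'->D->R'->B->plug->B
Char 2 ('A'): step: R->0, L->4 (L advanced); A->plug->A->R->C->L->F->refl->G->L'->B->R'->E->plug->E
Char 3 ('C'): step: R->1, L=4; C->plug->C->R->G->L->A->refl->D->L'->A->R'->D->plug->D

D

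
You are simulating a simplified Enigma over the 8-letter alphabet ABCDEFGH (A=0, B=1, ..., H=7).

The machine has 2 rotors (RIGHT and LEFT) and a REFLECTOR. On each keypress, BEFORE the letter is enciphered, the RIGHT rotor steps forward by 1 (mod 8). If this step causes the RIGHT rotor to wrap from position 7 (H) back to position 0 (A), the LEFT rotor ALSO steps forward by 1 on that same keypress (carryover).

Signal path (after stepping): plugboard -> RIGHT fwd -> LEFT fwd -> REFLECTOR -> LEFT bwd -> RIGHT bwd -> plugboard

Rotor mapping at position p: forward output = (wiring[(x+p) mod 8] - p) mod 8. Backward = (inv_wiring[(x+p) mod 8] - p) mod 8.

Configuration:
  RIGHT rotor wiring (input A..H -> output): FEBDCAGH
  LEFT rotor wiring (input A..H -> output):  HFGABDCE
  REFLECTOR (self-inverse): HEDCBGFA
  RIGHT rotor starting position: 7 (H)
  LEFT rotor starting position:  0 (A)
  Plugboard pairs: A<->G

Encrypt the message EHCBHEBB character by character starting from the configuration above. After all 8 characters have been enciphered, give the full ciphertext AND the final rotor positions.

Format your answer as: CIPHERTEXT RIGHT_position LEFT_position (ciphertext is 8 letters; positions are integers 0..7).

Answer: DAFAEBCE 7 1

Derivation:
Char 1 ('E'): step: R->0, L->1 (L advanced); E->plug->E->R->C->L->H->refl->A->L'->D->R'->D->plug->D
Char 2 ('H'): step: R->1, L=1; H->plug->H->R->E->L->C->refl->D->L'->G->R'->G->plug->A
Char 3 ('C'): step: R->2, L=1; C->plug->C->R->A->L->E->refl->B->L'->F->R'->F->plug->F
Char 4 ('B'): step: R->3, L=1; B->plug->B->R->H->L->G->refl->F->L'->B->R'->G->plug->A
Char 5 ('H'): step: R->4, L=1; H->plug->H->R->H->L->G->refl->F->L'->B->R'->E->plug->E
Char 6 ('E'): step: R->5, L=1; E->plug->E->R->H->L->G->refl->F->L'->B->R'->B->plug->B
Char 7 ('B'): step: R->6, L=1; B->plug->B->R->B->L->F->refl->G->L'->H->R'->C->plug->C
Char 8 ('B'): step: R->7, L=1; B->plug->B->R->G->L->D->refl->C->L'->E->R'->E->plug->E
Final: ciphertext=DAFAEBCE, RIGHT=7, LEFT=1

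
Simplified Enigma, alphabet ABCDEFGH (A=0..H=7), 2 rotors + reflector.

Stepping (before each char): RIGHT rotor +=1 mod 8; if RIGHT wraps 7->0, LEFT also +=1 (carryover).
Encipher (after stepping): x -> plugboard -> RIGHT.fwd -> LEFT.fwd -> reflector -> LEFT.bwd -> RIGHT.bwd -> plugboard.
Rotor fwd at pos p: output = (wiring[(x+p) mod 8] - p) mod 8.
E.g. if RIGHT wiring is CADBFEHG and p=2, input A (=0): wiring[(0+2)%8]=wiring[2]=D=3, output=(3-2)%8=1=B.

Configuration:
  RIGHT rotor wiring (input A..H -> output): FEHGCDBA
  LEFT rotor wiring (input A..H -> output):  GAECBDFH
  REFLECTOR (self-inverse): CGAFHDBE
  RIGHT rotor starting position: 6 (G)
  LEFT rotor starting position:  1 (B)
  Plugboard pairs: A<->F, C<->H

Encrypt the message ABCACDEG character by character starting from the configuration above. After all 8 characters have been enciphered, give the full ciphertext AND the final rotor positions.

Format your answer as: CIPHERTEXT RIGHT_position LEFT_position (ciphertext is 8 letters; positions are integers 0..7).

Answer: GFHCEHHC 6 2

Derivation:
Char 1 ('A'): step: R->7, L=1; A->plug->F->R->D->L->A->refl->C->L'->E->R'->G->plug->G
Char 2 ('B'): step: R->0, L->2 (L advanced); B->plug->B->R->E->L->D->refl->F->L'->F->R'->A->plug->F
Char 3 ('C'): step: R->1, L=2; C->plug->H->R->E->L->D->refl->F->L'->F->R'->C->plug->H
Char 4 ('A'): step: R->2, L=2; A->plug->F->R->G->L->E->refl->H->L'->C->R'->H->plug->C
Char 5 ('C'): step: R->3, L=2; C->plug->H->R->E->L->D->refl->F->L'->F->R'->E->plug->E
Char 6 ('D'): step: R->4, L=2; D->plug->D->R->E->L->D->refl->F->L'->F->R'->C->plug->H
Char 7 ('E'): step: R->5, L=2; E->plug->E->R->H->L->G->refl->B->L'->D->R'->C->plug->H
Char 8 ('G'): step: R->6, L=2; G->plug->G->R->E->L->D->refl->F->L'->F->R'->H->plug->C
Final: ciphertext=GFHCEHHC, RIGHT=6, LEFT=2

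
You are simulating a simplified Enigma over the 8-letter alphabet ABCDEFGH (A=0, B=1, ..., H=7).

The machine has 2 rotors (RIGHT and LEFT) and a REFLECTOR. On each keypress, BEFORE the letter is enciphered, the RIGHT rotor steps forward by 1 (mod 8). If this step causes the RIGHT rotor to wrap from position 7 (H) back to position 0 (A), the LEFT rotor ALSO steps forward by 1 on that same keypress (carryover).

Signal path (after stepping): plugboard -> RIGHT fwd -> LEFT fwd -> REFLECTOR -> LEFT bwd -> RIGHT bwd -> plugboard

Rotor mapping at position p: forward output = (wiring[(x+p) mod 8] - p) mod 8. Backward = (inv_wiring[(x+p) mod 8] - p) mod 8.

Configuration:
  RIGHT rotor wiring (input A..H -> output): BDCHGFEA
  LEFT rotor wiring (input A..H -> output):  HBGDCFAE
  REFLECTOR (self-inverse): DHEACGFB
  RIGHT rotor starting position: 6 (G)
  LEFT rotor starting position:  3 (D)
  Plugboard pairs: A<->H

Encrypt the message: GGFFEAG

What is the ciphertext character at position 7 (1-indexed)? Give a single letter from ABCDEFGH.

Char 1 ('G'): step: R->7, L=3; G->plug->G->R->G->L->G->refl->F->L'->D->R'->D->plug->D
Char 2 ('G'): step: R->0, L->4 (L advanced); G->plug->G->R->E->L->D->refl->A->L'->D->R'->B->plug->B
Char 3 ('F'): step: R->1, L=4; F->plug->F->R->D->L->A->refl->D->L'->E->R'->E->plug->E
Char 4 ('F'): step: R->2, L=4; F->plug->F->R->G->L->C->refl->E->L'->C->R'->E->plug->E
Char 5 ('E'): step: R->3, L=4; E->plug->E->R->F->L->F->refl->G->L'->A->R'->G->plug->G
Char 6 ('A'): step: R->4, L=4; A->plug->H->R->D->L->A->refl->D->L'->E->R'->D->plug->D
Char 7 ('G'): step: R->5, L=4; G->plug->G->R->C->L->E->refl->C->L'->G->R'->E->plug->E

E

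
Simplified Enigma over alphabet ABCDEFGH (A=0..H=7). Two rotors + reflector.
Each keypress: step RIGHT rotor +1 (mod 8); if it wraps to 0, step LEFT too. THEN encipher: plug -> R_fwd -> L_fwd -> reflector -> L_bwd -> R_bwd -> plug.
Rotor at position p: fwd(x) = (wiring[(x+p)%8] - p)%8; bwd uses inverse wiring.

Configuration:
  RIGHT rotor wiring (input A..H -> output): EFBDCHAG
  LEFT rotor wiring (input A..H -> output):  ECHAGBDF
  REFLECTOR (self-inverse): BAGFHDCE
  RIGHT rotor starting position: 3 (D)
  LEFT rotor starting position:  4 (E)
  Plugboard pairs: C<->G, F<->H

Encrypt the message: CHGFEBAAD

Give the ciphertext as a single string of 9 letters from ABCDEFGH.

Char 1 ('C'): step: R->4, L=4; C->plug->G->R->F->L->G->refl->C->L'->A->R'->E->plug->E
Char 2 ('H'): step: R->5, L=4; H->plug->F->R->E->L->A->refl->B->L'->D->R'->B->plug->B
Char 3 ('G'): step: R->6, L=4; G->plug->C->R->G->L->D->refl->F->L'->B->R'->H->plug->F
Char 4 ('F'): step: R->7, L=4; F->plug->H->R->B->L->F->refl->D->L'->G->R'->C->plug->G
Char 5 ('E'): step: R->0, L->5 (L advanced); E->plug->E->R->C->L->A->refl->B->L'->H->R'->F->plug->H
Char 6 ('B'): step: R->1, L=5; B->plug->B->R->A->L->E->refl->H->L'->D->R'->H->plug->F
Char 7 ('A'): step: R->2, L=5; A->plug->A->R->H->L->B->refl->A->L'->C->R'->G->plug->C
Char 8 ('A'): step: R->3, L=5; A->plug->A->R->A->L->E->refl->H->L'->D->R'->E->plug->E
Char 9 ('D'): step: R->4, L=5; D->plug->D->R->C->L->A->refl->B->L'->H->R'->H->plug->F

Answer: EBFGHFCEF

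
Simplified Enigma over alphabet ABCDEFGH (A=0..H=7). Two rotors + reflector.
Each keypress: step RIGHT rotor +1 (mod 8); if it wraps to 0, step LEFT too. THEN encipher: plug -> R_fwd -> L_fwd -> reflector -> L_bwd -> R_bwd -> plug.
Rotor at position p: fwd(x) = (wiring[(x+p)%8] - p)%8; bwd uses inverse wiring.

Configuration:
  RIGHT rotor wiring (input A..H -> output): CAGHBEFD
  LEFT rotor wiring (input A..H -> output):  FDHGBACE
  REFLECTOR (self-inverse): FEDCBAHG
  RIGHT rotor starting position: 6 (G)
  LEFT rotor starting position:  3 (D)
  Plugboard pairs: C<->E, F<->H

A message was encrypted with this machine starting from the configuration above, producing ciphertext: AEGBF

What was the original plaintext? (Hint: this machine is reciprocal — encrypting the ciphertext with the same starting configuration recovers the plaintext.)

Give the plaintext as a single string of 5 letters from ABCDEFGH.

Answer: DDBDC

Derivation:
Char 1 ('A'): step: R->7, L=3; A->plug->A->R->E->L->B->refl->E->L'->H->R'->D->plug->D
Char 2 ('E'): step: R->0, L->4 (L advanced); E->plug->C->R->G->L->D->refl->C->L'->H->R'->D->plug->D
Char 3 ('G'): step: R->1, L=4; G->plug->G->R->C->L->G->refl->H->L'->F->R'->B->plug->B
Char 4 ('B'): step: R->2, L=4; B->plug->B->R->F->L->H->refl->G->L'->C->R'->D->plug->D
Char 5 ('F'): step: R->3, L=4; F->plug->H->R->D->L->A->refl->F->L'->A->R'->E->plug->C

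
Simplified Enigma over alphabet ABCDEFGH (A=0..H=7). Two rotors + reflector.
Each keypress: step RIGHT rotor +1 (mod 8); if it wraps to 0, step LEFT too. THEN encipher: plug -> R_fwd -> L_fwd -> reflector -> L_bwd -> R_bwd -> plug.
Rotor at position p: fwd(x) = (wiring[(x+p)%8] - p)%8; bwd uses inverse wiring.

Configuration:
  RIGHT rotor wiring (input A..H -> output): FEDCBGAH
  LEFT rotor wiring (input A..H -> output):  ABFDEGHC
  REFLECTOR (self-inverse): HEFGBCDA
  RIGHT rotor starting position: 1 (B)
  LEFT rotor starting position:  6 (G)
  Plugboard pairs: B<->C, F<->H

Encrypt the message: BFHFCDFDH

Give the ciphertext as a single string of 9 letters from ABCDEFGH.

Char 1 ('B'): step: R->2, L=6; B->plug->C->R->H->L->A->refl->H->L'->E->R'->D->plug->D
Char 2 ('F'): step: R->3, L=6; F->plug->H->R->A->L->B->refl->E->L'->B->R'->G->plug->G
Char 3 ('H'): step: R->4, L=6; H->plug->F->R->A->L->B->refl->E->L'->B->R'->E->plug->E
Char 4 ('F'): step: R->5, L=6; F->plug->H->R->E->L->H->refl->A->L'->H->R'->E->plug->E
Char 5 ('C'): step: R->6, L=6; C->plug->B->R->B->L->E->refl->B->L'->A->R'->H->plug->F
Char 6 ('D'): step: R->7, L=6; D->plug->D->R->E->L->H->refl->A->L'->H->R'->G->plug->G
Char 7 ('F'): step: R->0, L->7 (L advanced); F->plug->H->R->H->L->A->refl->H->L'->G->R'->F->plug->H
Char 8 ('D'): step: R->1, L=7; D->plug->D->R->A->L->D->refl->G->L'->D->R'->A->plug->A
Char 9 ('H'): step: R->2, L=7; H->plug->F->R->F->L->F->refl->C->L'->C->R'->H->plug->F

Answer: DGEEFGHAF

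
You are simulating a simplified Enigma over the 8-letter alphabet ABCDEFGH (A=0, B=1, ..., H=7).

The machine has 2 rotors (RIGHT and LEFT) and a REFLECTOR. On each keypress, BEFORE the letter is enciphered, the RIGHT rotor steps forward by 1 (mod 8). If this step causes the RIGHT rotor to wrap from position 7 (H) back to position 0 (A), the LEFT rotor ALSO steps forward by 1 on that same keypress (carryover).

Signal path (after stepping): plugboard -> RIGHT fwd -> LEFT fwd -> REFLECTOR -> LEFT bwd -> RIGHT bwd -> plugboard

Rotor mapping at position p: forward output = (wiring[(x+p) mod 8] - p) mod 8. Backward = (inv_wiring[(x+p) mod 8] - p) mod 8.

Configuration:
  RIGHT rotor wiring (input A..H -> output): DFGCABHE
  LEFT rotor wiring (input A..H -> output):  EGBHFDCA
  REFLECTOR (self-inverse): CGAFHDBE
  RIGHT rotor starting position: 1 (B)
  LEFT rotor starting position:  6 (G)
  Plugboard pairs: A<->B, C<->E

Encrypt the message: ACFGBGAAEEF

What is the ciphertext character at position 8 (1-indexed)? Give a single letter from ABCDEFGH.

Char 1 ('A'): step: R->2, L=6; A->plug->B->R->A->L->E->refl->H->L'->G->R'->C->plug->E
Char 2 ('C'): step: R->3, L=6; C->plug->E->R->B->L->C->refl->A->L'->D->R'->H->plug->H
Char 3 ('F'): step: R->4, L=6; F->plug->F->R->B->L->C->refl->A->L'->D->R'->C->plug->E
Char 4 ('G'): step: R->5, L=6; G->plug->G->R->F->L->B->refl->G->L'->C->R'->B->plug->A
Char 5 ('B'): step: R->6, L=6; B->plug->A->R->B->L->C->refl->A->L'->D->R'->H->plug->H
Char 6 ('G'): step: R->7, L=6; G->plug->G->R->C->L->G->refl->B->L'->F->R'->A->plug->B
Char 7 ('A'): step: R->0, L->7 (L advanced); A->plug->B->R->F->L->G->refl->B->L'->A->R'->E->plug->C
Char 8 ('A'): step: R->1, L=7; A->plug->B->R->F->L->G->refl->B->L'->A->R'->E->plug->C

C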